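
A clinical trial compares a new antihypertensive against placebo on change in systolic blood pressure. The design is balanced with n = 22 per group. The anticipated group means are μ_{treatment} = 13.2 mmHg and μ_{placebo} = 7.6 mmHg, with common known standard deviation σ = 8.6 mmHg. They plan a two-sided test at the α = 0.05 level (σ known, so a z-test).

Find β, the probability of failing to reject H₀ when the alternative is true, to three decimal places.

Standardized effect: d = |μ_{treatment} − μ_{placebo}| / σ = |13.2 − 7.6| / 8.6 = 0.6512
Noncentrality parameter: δ = d·√(n/2) = 0.6512 × √(22/2) = 2.1597
Critical value for a two-sided test at α = 0.05: z_{α/2} = 1.960.
Power = Φ(δ − 1.960) + Φ(−δ − 1.960) = Φ(0.200) + Φ(-4.120) = 0.5791 + 0.0000 = 0.5792.
Type II error: β = 1 − power = 1 − 0.5792 = 0.4208.

β ≈ 0.421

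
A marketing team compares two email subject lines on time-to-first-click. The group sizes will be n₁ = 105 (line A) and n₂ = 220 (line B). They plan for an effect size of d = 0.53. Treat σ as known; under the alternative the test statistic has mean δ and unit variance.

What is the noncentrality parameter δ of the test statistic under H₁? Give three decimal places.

δ ≈ 4.468

The noncentrality parameter scales effect size by the design's sample-size factor: δ = d / √(1/n₁ + 1/n₂) = 0.53 / √(1/105 + 1/220) = 4.4683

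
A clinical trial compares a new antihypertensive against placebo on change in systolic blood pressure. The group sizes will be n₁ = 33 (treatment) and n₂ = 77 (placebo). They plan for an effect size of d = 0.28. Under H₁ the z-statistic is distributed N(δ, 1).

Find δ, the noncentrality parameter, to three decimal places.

The noncentrality parameter scales effect size by the design's sample-size factor: δ = d / √(1/n₁ + 1/n₂) = 0.28 / √(1/33 + 1/77) = 1.3457

δ ≈ 1.346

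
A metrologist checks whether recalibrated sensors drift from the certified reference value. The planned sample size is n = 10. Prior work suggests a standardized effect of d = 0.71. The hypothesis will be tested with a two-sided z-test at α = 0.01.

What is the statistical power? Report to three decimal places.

Power ≈ 0.370

Noncentrality parameter: δ = d·√n = 0.71 × √10 = 2.2452
Two-sided α = 0.01 → critical value z_{0.005} = 2.576.
Power = Φ(δ − 2.576) + Φ(−δ − 2.576) = Φ(-0.331) + Φ(-4.821) = 0.3705 + 0.0000 = 0.3705.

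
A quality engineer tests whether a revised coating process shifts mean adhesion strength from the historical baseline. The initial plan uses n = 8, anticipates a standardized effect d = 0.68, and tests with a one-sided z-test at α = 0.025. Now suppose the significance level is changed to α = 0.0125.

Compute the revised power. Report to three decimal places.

Power ≈ 0.375

δ = d·√n = 0.68 × √8 = 1.9233 (unchanged). New critical value: z_{0.0125} = 2.241.
Revised power = P(Z > 2.241 − δ) = Φ(-0.318) = 0.3752.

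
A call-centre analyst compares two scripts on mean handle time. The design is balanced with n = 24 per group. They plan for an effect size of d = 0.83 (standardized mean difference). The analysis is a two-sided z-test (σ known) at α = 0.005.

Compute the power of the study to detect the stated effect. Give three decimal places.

Power ≈ 0.527

Noncentrality parameter: δ = d·√(n/2) = 0.83 × √(24/2) = 2.8752
Two-sided α = 0.005 → critical value z_{0.0025} = 2.807.
Power = Φ(δ − 2.807) + Φ(−δ − 2.807) = Φ(0.068) + Φ(-5.682) = 0.5272 + 0.0000 = 0.5272.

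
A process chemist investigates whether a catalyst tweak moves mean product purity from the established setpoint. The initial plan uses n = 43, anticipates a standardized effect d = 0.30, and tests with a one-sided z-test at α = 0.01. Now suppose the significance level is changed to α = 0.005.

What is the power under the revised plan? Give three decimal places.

δ = d·√n = 0.30 × √43 = 1.9672 (unchanged). New critical value: z_{0.005} = 2.576.
Revised power = Φ(δ − 2.576) = Φ(-0.609) = 0.2714.

Power ≈ 0.271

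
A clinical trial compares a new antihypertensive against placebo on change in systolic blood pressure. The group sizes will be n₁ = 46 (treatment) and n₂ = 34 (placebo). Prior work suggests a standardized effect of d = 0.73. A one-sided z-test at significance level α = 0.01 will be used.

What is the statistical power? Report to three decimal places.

Noncentrality parameter: δ = d / √(1/n₁ + 1/n₂) = 0.73 / √(1/46 + 1/34) = 3.2277
One-sided α = 0.01 → critical value z_{0.01} = 2.326.
Power = Φ(δ − 2.326) = Φ(0.901) = 0.8163.

Power ≈ 0.816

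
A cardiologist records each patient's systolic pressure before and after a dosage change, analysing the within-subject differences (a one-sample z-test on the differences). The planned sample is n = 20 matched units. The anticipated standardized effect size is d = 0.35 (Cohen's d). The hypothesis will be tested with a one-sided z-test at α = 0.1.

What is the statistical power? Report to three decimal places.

Power ≈ 0.612

Noncentrality parameter: δ = d·√n = 0.35 × √20 = 1.5652
Critical value for a one-sided test at α = 0.1: z_α = 1.282.
Power = P(Z > 1.282 − δ) = Φ(0.284) = 0.6117.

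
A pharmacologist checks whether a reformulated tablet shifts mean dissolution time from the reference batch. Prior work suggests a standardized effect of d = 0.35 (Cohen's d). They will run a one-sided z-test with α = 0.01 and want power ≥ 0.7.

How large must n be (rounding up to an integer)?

For power 0.7 need Φ(δ − z_{0.01}) = 0.7, so δ = z_{0.01} + z_{0.30} = 2.326 + 0.524 = 2.851.
δ = d·√n ⇒ n = (δ/d)² = (2.851 / 0.35)² = 66.34.
Rounding up, n = 67.

n = 67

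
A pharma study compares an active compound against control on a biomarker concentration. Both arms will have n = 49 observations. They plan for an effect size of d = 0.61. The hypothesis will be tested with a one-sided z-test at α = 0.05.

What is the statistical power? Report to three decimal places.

Noncentrality parameter: δ = d·√(n/2) = 0.61 × √(49/2) = 3.0193
One-sided α = 0.05 → critical value z_{0.05} = 1.645.
Power = P(Z > 1.645 − δ) = Φ(1.374) = 0.9154.

Power ≈ 0.915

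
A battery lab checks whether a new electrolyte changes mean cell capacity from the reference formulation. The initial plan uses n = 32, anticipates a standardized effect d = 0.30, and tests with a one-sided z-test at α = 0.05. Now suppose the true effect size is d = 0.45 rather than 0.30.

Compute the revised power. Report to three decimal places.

Power ≈ 0.816

With d = 0.45: δ = d·√n = 0.45 × √32 = 2.5456. Critical value z_{0.05} = 1.645.
Revised power = Φ(δ − 1.645) = Φ(0.901) = 0.8161.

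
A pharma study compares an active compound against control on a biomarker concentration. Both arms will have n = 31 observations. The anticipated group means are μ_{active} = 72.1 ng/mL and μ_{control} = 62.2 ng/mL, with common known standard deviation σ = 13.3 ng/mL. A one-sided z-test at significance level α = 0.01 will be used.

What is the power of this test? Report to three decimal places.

Standardized effect: d = |μ_{active} − μ_{control}| / σ = |72.1 − 62.2| / 13.3 = 0.7444
Noncentrality parameter: δ = d·√(n/2) = 0.7444 × √(31/2) = 2.9306
Critical value for a one-sided test at α = 0.01: z_α = 2.326.
Power = P(Z > 2.326 − δ) = Φ(0.604) = 0.7271.

Power ≈ 0.727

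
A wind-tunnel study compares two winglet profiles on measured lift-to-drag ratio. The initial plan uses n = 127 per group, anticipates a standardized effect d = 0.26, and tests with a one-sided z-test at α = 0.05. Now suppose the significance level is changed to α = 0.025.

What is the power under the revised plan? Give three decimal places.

Power ≈ 0.545

δ = d·√(n/2) = 0.26 × √(127/2) = 2.0719 (unchanged). New critical value: z_{0.025} = 1.960.
Revised power = Φ(δ − 1.960) = Φ(0.112) = 0.5445.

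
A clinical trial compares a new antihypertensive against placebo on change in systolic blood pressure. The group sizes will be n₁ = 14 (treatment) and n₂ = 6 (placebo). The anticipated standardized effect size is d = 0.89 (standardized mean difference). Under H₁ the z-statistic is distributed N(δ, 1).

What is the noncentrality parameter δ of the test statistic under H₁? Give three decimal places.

The noncentrality parameter scales effect size by the design's sample-size factor: δ = d / √(1/n₁ + 1/n₂) = 0.89 / √(1/14 + 1/6) = 1.8240

δ ≈ 1.824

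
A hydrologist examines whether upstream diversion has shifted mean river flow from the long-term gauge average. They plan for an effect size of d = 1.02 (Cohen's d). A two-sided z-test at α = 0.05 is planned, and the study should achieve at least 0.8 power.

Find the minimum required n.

n = 8

Set Φ(δ − 1.960) = 0.8; then δ − 1.960 = Φ⁻¹(0.8) = 0.842, giving δ = 2.802.
(For δ > 0 the lower-tail rejection region contributes negligibly to power, so the one-term inversion is standard.)
δ = d·√n ⇒ n = (δ/d)² = (2.802 / 1.02)² = 7.54.
Rounding up, n = 8.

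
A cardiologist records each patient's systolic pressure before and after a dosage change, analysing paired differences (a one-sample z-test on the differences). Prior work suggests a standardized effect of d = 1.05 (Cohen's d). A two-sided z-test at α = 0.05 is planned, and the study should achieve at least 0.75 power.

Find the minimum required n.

Set Φ(δ − 1.960) = 0.75; then δ − 1.960 = Φ⁻¹(0.75) = 0.674, giving δ = 2.634.
(The Φ(−δ − z_{α/2}) term is vanishingly small for δ > 0 and is dropped in the standard sample-size formula.)
δ = d·√n ⇒ n = (δ/d)² = (2.634 / 1.05)² = 6.30.
Round up to the next whole unit.

n = 7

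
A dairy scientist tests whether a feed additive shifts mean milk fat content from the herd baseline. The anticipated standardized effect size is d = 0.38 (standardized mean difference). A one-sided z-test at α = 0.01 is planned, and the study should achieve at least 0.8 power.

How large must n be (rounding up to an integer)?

For power 0.8 need Φ(δ − z_{0.01}) = 0.8, so δ = z_{0.01} + z_{0.20} = 2.326 + 0.842 = 3.168.
δ = d·√n ⇒ n = (δ/d)² = (3.168 / 0.38)² = 69.50.
Rounding up, n = 70.

n = 70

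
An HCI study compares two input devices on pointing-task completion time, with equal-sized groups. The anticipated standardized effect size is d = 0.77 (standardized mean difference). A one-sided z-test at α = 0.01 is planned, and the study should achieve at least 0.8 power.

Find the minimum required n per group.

n = 34 per group

For power 0.8 need Φ(δ − z_{0.01}) = 0.8, so δ = z_{0.01} + z_{0.20} = 2.326 + 0.842 = 3.168.
δ = d·√(n/2) ⇒ n = 2(δ/d)² = 2 × (3.168 / 0.77)² = 33.85.
Rounding up, n = 34 per group.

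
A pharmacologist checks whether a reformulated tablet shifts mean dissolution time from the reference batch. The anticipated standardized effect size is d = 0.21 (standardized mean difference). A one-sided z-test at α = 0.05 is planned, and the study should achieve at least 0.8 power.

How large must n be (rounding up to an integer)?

n = 141

Set Φ(δ − 1.645) = 0.8; then δ − 1.645 = Φ⁻¹(0.8) = 0.842, giving δ = 2.486.
δ = d·√n ⇒ n = (δ/d)² = (2.486 / 0.21)² = 140.19.
Round up to the next whole unit.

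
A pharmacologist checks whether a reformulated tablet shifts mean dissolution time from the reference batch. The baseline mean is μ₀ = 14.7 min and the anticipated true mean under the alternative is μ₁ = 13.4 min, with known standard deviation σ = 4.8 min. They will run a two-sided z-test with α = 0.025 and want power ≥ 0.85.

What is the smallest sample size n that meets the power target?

n = 147

Standardized effect: d = |μ₁ − μ₀| / σ = |13.4 − 14.7| / 4.8 = 0.2708
For power 0.85 need Φ(δ − z_{0.0125}) = 0.85, so δ = z_{0.0125} + z_{0.15} = 2.241 + 1.036 = 3.278.
(Ignoring the negligible lower-tail rejection probability gives the usual closed-form inversion.)
δ = d·√n ⇒ n = (δ/d)² = (3.278 / 0.2708)² = 146.48.
Rounding up, n = 147.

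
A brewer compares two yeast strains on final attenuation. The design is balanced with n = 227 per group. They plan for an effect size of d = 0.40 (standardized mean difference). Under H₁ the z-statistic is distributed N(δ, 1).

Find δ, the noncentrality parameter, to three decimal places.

δ ≈ 4.261

The noncentrality parameter scales effect size by the design's sample-size factor: δ = d·√(n/2) = 0.40 × √(227/2) = 4.2615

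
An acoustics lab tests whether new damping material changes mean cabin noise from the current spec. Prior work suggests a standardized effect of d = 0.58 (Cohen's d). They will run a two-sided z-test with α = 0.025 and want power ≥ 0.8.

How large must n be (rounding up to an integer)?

n = 29

Set Φ(δ − 2.241) = 0.8; then δ − 2.241 = Φ⁻¹(0.8) = 0.842, giving δ = 3.083.
(For δ > 0 the lower-tail rejection region contributes negligibly to power, so the one-term inversion is standard.)
δ = d·√n ⇒ n = (δ/d)² = (3.083 / 0.58)² = 28.26.
Round up to the next whole unit.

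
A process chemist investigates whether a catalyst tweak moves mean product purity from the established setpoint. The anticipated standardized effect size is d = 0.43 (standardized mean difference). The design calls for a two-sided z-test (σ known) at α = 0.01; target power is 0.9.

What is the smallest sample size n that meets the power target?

Set Φ(δ − 2.576) = 0.9; then δ − 2.576 = Φ⁻¹(0.9) = 1.282, giving δ = 3.857.
(Ignoring the negligible lower-tail rejection probability gives the usual closed-form inversion.)
δ = d·√n ⇒ n = (δ/d)² = (3.857 / 0.43)² = 80.47.
Rounding up, n = 81.

n = 81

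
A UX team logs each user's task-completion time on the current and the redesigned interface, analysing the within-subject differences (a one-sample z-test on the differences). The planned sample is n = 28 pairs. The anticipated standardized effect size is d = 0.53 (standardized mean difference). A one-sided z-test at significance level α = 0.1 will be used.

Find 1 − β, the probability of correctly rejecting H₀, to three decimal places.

Power ≈ 0.936

Noncentrality parameter: δ = d·√n = 0.53 × √28 = 2.8045
Critical value for a one-sided test at α = 0.1: z_α = 1.282.
Power = Φ(δ − 1.282) = Φ(1.523) = 0.9361.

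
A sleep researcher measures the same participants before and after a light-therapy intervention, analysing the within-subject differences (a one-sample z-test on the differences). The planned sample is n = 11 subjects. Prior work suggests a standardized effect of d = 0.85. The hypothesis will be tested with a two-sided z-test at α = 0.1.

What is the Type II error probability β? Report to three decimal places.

Noncentrality parameter: λ = d·√n = 0.85 × √11 = 2.8191
Two-sided α = 0.1 → critical value z_{0.05} = 1.645.
Power = Φ(λ − 1.645) + Φ(−λ − 1.645) = Φ(1.174) + Φ(-4.464) = 0.8799 + 0.0000 = 0.8799.
Type II error: β = 1 − power = 1 − 0.8799 = 0.1201.

β ≈ 0.120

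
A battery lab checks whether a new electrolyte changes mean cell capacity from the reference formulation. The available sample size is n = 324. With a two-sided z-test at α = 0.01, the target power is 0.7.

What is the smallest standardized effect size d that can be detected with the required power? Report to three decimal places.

d ≈ 0.172

Need Φ(δ − 2.576) = 0.7, so δ = 2.576 + 0.524 = 3.100.
(Lower-tail contribution to power is negligible for δ > 0.)
δ = d·√n ⇒ d = δ/√n = 3.100/√324 = 0.1722.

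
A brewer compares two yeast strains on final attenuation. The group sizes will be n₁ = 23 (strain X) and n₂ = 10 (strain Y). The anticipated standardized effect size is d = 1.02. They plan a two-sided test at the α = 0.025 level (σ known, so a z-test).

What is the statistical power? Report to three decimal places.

Power ≈ 0.674

Noncentrality parameter: δ = d / √(1/n₁ + 1/n₂) = 1.02 / √(1/23 + 1/10) = 2.6928
Two-sided α = 0.025 → critical value z_{0.0125} = 2.241.
Power = Φ(δ − 2.241) + Φ(−δ − 2.241) = Φ(0.451) + Φ(-4.934) = 0.6742 + 0.0000 = 0.6742.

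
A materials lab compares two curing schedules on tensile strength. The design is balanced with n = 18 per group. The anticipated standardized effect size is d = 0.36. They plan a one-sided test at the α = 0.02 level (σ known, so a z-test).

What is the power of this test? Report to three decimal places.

Noncentrality parameter: δ = d·√(n/2) = 0.36 × √(18/2) = 1.0800
Critical value for a one-sided test at α = 0.02: z_α = 2.054.
Power = Φ(δ − 2.054) = Φ(-0.974) = 0.1651.

Power ≈ 0.165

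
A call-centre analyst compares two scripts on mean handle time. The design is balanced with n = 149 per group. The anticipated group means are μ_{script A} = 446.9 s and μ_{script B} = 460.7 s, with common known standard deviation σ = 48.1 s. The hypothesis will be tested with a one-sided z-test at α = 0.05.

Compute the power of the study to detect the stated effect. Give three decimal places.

Power ≈ 0.797

Standardized effect: d = |μ_{script A} − μ_{script B}| / σ = |446.9 − 460.7| / 48.1 = 0.2869
Noncentrality parameter: δ = d·√(n/2) = 0.2869 × √(149/2) = 2.4764
Critical value for a one-sided test at α = 0.05: z_α = 1.645.
Power = Φ(δ − 1.645) = Φ(0.831) = 0.7972.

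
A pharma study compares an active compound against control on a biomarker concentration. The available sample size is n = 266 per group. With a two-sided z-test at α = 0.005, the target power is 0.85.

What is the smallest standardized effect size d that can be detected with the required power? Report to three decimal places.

Need Φ(δ − 2.807) = 0.85, so δ = 2.807 + 1.036 = 3.843.
(Lower-tail contribution to power is negligible for δ > 0.)
δ = d·√(n/2) ⇒ d = δ/√(n/2) = 3.843/√(266/2) = 0.3333.

d ≈ 0.333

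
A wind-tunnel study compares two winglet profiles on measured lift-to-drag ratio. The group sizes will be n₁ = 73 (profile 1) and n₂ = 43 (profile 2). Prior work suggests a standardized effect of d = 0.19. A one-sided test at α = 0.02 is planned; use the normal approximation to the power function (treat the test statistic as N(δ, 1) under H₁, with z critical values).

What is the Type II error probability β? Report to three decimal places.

β ≈ 0.857

Noncentrality parameter: λ = d / √(1/n₁ + 1/n₂) = 0.19 / √(1/73 + 1/43) = 0.9884
One-sided α = 0.02 → critical value z_{0.02} = 2.054.
Power = Φ(λ − 2.054) = Φ(-1.065) = 0.1434.
Type II error: β = 1 − power = 1 − 0.1434 = 0.8566.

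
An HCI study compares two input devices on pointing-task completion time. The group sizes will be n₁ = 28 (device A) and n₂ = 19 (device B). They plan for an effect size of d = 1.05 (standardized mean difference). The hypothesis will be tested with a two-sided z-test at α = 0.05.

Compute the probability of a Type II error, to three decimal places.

β ≈ 0.058

Noncentrality parameter: δ = d / √(1/n₁ + 1/n₂) = 1.05 / √(1/28 + 1/19) = 3.5326
Two-sided α = 0.05 → critical value z_{0.025} = 1.960.
Power = Φ(δ − 1.960) + Φ(−δ − 1.960) = Φ(1.573) + Φ(-5.493) = 0.9421 + 0.0000 = 0.9421.
Type II error: β = 1 − power = 1 − 0.9421 = 0.0579.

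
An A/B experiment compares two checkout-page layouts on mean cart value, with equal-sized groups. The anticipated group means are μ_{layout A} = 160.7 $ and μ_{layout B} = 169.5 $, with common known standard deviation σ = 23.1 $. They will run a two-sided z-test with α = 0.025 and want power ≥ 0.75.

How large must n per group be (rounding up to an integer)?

n = 118 per group

Standardized effect: d = |μ_{layout A} − μ_{layout B}| / σ = |160.7 − 169.5| / 23.1 = 0.3810
For power 0.75 need Φ(δ − z_{0.0125}) = 0.75, so δ = z_{0.0125} + z_{0.25} = 2.241 + 0.674 = 2.916.
(The Φ(−δ − z_{α/2}) term is vanishingly small for δ > 0 and is dropped in the standard sample-size formula.)
δ = d·√(n/2) ⇒ n = 2(δ/d)² = 2 × (2.916 / 0.3810)² = 117.17.
Rounding up, n = 118 per group.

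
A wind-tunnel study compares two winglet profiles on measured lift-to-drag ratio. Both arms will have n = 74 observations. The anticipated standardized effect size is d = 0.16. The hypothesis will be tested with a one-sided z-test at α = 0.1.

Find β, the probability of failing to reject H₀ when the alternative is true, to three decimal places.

Noncentrality parameter: λ = d·√(n/2) = 0.16 × √(74/2) = 0.9732
Critical value for a one-sided test at α = 0.1: z_α = 1.282.
Power = Φ(λ − 1.282) = Φ(-0.308) = 0.3789.
Type II error: β = 1 − power = 1 − 0.3789 = 0.6211.

β ≈ 0.621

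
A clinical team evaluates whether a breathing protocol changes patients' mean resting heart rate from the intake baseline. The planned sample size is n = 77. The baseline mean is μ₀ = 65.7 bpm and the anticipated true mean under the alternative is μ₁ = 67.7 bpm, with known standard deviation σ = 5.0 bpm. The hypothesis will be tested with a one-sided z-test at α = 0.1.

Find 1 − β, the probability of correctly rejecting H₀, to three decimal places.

Standardized effect: d = |μ₁ − μ₀| / σ = |67.7 − 65.7| / 5.0 = 0.4000
Noncentrality parameter: δ = d·√n = 0.4000 × √77 = 3.5100
One-sided α = 0.1 → critical value z_{0.1} = 1.282.
Power = P(Z > 1.282 − δ) = Φ(2.228) = 0.9871.

Power ≈ 0.987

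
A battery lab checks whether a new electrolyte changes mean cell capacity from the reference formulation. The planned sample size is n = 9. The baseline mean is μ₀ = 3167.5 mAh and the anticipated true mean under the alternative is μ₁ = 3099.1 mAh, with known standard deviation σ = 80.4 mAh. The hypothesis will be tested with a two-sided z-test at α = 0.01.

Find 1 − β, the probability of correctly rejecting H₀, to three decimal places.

Power ≈ 0.491

Standardized effect: d = |μ₁ − μ₀| / σ = |3099.1 − 3167.5| / 80.4 = 0.8507
Noncentrality parameter: δ = d·√n = 0.8507 × √9 = 2.5522
Critical value for a two-sided test at α = 0.01: z_{α/2} = 2.576.
Power = Φ(δ − 2.576) + Φ(−δ − 2.576) = Φ(-0.024) + Φ(-5.128) = 0.4906 + 0.0000 = 0.4906.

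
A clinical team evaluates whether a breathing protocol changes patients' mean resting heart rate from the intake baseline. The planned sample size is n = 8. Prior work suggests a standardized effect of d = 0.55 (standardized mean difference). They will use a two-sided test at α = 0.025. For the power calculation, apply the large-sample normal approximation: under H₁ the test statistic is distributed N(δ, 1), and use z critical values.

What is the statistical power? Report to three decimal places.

Power ≈ 0.247

Noncentrality parameter: δ = d·√n = 0.55 × √8 = 1.5556
Critical value for a two-sided test at α = 0.025: z_{α/2} = 2.241.
Power = Φ(δ − 2.241) + Φ(−δ − 2.241) = Φ(-0.686) + Φ(-3.797) = 0.2464 + 0.0001 = 0.2465.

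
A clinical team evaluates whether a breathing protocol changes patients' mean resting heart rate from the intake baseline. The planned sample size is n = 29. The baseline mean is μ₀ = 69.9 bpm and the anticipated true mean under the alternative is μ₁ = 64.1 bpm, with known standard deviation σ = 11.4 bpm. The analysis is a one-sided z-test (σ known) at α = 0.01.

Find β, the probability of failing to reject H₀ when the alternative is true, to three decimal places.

β ≈ 0.340

Standardized effect: d = |μ₁ − μ₀| / σ = |64.1 − 69.9| / 11.4 = 0.5088
Noncentrality parameter: δ = d·√n = 0.5088 × √29 = 2.7398
One-sided α = 0.01 → critical value z_{0.01} = 2.326.
Power = P(Z > 2.326 − δ) = Φ(0.413) = 0.6604.
Type II error: β = 1 − power = 1 − 0.6604 = 0.3396.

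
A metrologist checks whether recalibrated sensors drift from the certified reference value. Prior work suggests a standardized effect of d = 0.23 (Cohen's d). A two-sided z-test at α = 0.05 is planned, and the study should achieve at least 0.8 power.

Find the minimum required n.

n = 149

For power 0.8 need Φ(δ − z_{0.025}) = 0.8, so δ = z_{0.025} + z_{0.20} = 1.960 + 0.842 = 2.802.
(The Φ(−δ − z_{α/2}) term is vanishingly small for δ > 0 and is dropped in the standard sample-size formula.)
δ = d·√n ⇒ n = (δ/d)² = (2.802 / 0.23)² = 148.37.
Round up to the next whole unit.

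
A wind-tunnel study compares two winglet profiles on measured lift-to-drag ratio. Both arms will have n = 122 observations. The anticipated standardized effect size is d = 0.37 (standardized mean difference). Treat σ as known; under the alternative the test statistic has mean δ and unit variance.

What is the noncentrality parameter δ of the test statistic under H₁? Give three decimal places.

The noncentrality parameter scales effect size by the design's sample-size factor: δ = d·√(n/2) = 0.37 × √(122/2) = 2.8898

δ ≈ 2.890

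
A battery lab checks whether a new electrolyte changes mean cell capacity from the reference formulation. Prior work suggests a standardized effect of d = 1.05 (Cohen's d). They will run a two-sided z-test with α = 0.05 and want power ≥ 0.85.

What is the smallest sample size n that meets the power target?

For power 0.85 need Φ(δ − z_{0.025}) = 0.85, so δ = z_{0.025} + z_{0.15} = 1.960 + 1.036 = 2.996.
(Ignoring the negligible lower-tail rejection probability gives the usual closed-form inversion.)
δ = d·√n ⇒ n = (δ/d)² = (2.996 / 1.05)² = 8.14.
Round up to the next whole unit.

n = 9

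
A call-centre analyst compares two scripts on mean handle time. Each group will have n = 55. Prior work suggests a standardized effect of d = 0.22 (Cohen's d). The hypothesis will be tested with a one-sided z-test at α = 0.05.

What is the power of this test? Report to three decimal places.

Power ≈ 0.312

Noncentrality parameter: δ = d·√(n/2) = 0.22 × √(55/2) = 1.1537
Critical value for a one-sided test at α = 0.05: z_α = 1.645.
Power = P(Z > 1.645 − δ) = Φ(-0.491) = 0.3117.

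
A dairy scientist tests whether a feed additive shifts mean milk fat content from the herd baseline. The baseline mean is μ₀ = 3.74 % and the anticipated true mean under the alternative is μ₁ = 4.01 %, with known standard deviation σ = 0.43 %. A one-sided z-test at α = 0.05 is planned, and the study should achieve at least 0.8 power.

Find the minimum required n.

n = 16

Standardized effect: d = |μ₁ − μ₀| / σ = |4.01 − 3.74| / 0.43 = 0.6279
Set Φ(δ − 1.645) = 0.8; then δ − 1.645 = Φ⁻¹(0.8) = 0.842, giving δ = 2.486.
δ = d·√n ⇒ n = (δ/d)² = (2.486 / 0.6279)² = 15.68.
Rounding up, n = 16.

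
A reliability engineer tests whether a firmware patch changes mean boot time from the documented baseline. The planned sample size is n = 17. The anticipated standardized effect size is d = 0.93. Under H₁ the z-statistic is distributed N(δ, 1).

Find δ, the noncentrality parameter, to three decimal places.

δ = d·√n = 0.93 × √17 = 3.8345

δ ≈ 3.834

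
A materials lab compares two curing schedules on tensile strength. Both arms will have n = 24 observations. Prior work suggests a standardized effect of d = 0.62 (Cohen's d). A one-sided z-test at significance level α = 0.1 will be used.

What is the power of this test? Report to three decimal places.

Noncentrality parameter: δ = d·√(n/2) = 0.62 × √(24/2) = 2.1477
One-sided α = 0.1 → critical value z_{0.1} = 1.282.
Power = P(Z > 1.282 − δ) = Φ(0.866) = 0.8068.

Power ≈ 0.807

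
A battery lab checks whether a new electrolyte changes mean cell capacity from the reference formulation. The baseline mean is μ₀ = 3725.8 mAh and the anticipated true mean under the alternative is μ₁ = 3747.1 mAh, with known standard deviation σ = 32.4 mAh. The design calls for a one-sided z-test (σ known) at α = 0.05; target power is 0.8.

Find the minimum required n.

Standardized effect: d = |μ₁ − μ₀| / σ = |3747.1 − 3725.8| / 32.4 = 0.6574
Set Φ(δ − 1.645) = 0.8; then δ − 1.645 = Φ⁻¹(0.8) = 0.842, giving δ = 2.486.
δ = d·√n ⇒ n = (δ/d)² = (2.486 / 0.6574)² = 14.31.
Round up to the next whole unit.

n = 15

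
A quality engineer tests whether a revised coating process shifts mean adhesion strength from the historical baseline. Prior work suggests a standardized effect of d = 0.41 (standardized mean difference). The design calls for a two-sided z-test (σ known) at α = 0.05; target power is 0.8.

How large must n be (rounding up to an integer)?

Set Φ(δ − 1.960) = 0.8; then δ − 1.960 = Φ⁻¹(0.8) = 0.842, giving δ = 2.802.
(Ignoring the negligible lower-tail rejection probability gives the usual closed-form inversion.)
δ = d·√n ⇒ n = (δ/d)² = (2.802 / 0.41)² = 46.69.
Rounding up, n = 47.

n = 47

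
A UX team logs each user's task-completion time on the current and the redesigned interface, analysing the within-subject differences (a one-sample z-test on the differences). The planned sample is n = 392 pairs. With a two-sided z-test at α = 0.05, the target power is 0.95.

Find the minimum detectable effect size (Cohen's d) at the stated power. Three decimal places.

d ≈ 0.182

Required noncentrality: δ = z_{0.025} + z_{0.05} = 1.960 + 1.645 = 3.605.
(Lower-tail contribution to power is negligible for δ > 0.)
δ = d·√n ⇒ d = δ/√n = 3.605/√392 = 0.1821.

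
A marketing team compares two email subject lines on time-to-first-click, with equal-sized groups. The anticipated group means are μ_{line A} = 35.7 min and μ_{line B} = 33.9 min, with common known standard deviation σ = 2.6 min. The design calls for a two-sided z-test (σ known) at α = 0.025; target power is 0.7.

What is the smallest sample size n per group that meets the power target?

n = 32 per group

Standardized effect: d = |μ_{line A} − μ_{line B}| / σ = |35.7 − 33.9| / 2.6 = 0.6923
For power 0.7 need Φ(δ − z_{0.0125}) = 0.7, so δ = z_{0.0125} + z_{0.30} = 2.241 + 0.524 = 2.766.
(Ignoring the negligible lower-tail rejection probability gives the usual closed-form inversion.)
δ = d·√(n/2) ⇒ n = 2(δ/d)² = 2 × (2.766 / 0.6923)² = 31.92.
Rounding up, n = 32 per group.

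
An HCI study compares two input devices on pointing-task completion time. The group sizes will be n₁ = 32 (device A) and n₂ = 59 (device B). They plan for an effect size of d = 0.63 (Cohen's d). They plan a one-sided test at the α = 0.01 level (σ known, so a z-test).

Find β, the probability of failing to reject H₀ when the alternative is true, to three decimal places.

β ≈ 0.293

Noncentrality parameter: δ = d / √(1/n₁ + 1/n₂) = 0.63 / √(1/32 + 1/59) = 2.8696
One-sided α = 0.01 → critical value z_{0.01} = 2.326.
Power = P(Z > 2.326 − δ) = Φ(0.543) = 0.7065.
Type II error: β = 1 − power = 1 − 0.7065 = 0.2935.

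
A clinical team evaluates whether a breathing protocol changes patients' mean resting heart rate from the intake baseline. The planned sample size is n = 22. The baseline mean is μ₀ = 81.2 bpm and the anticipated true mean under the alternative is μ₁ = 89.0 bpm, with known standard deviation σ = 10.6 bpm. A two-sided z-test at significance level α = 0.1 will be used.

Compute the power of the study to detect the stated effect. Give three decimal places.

Standardized effect: d = |μ₁ − μ₀| / σ = |89.0 − 81.2| / 10.6 = 0.7358
Noncentrality parameter: λ = d·√n = 0.7358 × √22 = 3.4514
Two-sided α = 0.1 → critical value z_{0.05} = 1.645.
Power = Φ(λ − 1.645) + Φ(−λ − 1.645) = Φ(1.807) + Φ(-5.096) = 0.9646 + 0.0000 = 0.9646.

Power ≈ 0.965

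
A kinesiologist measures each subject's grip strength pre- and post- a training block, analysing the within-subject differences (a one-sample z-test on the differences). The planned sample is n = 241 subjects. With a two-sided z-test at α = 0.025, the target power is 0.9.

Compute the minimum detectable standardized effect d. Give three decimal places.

d ≈ 0.227

Required noncentrality: δ = z_{0.0125} + z_{0.10} = 2.241 + 1.282 = 3.523.
(Lower-tail contribution to power is negligible for δ > 0.)
δ = d·√n ⇒ d = δ/√n = 3.523/√241 = 0.2269.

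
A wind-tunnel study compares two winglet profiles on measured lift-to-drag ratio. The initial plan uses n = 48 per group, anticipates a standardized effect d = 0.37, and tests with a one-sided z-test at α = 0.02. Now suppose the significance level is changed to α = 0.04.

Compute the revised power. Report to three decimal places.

δ = d·√(n/2) = 0.37 × √(48/2) = 1.8126 (unchanged). New critical value: z_{0.04} = 1.751.
Revised power = Φ(δ − 1.751) = Φ(0.062) = 0.5247.

Power ≈ 0.525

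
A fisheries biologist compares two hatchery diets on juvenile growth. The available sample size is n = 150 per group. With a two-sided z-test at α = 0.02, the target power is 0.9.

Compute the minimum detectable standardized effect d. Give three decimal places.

d ≈ 0.417

Required noncentrality: δ = z_{0.01} + z_{0.10} = 2.326 + 1.282 = 3.608.
(The second rejection-region term Φ(−δ − z_{α/2}) is negligible and dropped.)
δ = d·√(n/2) ⇒ d = δ/√(n/2) = 3.608/√(150/2) = 0.4166.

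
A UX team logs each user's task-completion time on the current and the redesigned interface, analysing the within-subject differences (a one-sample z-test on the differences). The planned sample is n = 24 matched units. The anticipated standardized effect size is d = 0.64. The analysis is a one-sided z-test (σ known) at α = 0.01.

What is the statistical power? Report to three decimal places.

Power ≈ 0.791

Noncentrality parameter: δ = d·√n = 0.64 × √24 = 3.1353
One-sided α = 0.01 → critical value z_{0.01} = 2.326.
Power = Φ(δ − 2.326) = Φ(0.809) = 0.7907.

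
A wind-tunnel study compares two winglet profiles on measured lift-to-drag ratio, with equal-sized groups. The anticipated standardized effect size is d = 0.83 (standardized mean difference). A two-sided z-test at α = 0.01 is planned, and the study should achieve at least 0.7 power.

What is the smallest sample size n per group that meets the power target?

For power 0.7 need Φ(δ − z_{0.005}) = 0.7, so δ = z_{0.005} + z_{0.30} = 2.576 + 0.524 = 3.100.
(The Φ(−δ − z_{α/2}) term is vanishingly small for δ > 0 and is dropped in the standard sample-size formula.)
δ = d·√(n/2) ⇒ n = 2(δ/d)² = 2 × (3.100 / 0.83)² = 27.90.
Rounding up, n = 28 per group.

n = 28 per group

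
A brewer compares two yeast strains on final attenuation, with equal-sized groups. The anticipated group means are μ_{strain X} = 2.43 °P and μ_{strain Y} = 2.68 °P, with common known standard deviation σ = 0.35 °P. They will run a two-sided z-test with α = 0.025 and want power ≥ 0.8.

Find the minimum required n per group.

Standardized effect: d = |μ_{strain X} − μ_{strain Y}| / σ = |2.43 − 2.68| / 0.35 = 0.7143
Set Φ(δ − 2.241) = 0.8; then δ − 2.241 = Φ⁻¹(0.8) = 0.842, giving δ = 3.083.
(For δ > 0 the lower-tail rejection region contributes negligibly to power, so the one-term inversion is standard.)
δ = d·√(n/2) ⇒ n = 2(δ/d)² = 2 × (3.083 / 0.7143)² = 37.26.
Rounding up, n = 38 per group.

n = 38 per group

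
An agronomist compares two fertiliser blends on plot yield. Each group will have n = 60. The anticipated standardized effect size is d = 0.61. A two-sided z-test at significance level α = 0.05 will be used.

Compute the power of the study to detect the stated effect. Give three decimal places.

Noncentrality parameter: δ = d·√(n/2) = 0.61 × √(60/2) = 3.3411
Two-sided α = 0.05 → critical value z_{0.025} = 1.960.
Power = Φ(δ − 1.960) + Φ(−δ − 1.960) = Φ(1.381) + Φ(-5.301) = 0.9164 + 0.0000 = 0.9164.

Power ≈ 0.916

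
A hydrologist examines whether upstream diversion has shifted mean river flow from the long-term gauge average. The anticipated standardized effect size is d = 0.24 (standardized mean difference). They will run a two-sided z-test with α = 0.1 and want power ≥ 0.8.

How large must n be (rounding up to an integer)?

n = 108

For power 0.8 need Φ(δ − z_{0.05}) = 0.8, so δ = z_{0.05} + z_{0.20} = 1.645 + 0.842 = 2.486.
(For δ > 0 the lower-tail rejection region contributes negligibly to power, so the one-term inversion is standard.)
δ = d·√n ⇒ n = (δ/d)² = (2.486 / 0.24)² = 107.34.
Rounding up, n = 108.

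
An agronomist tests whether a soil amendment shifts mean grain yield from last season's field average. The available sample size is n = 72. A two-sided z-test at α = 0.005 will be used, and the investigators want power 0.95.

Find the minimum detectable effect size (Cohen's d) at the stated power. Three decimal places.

d ≈ 0.525

Need Φ(δ − 2.807) = 0.95, so δ = 2.807 + 1.645 = 4.452.
(The second rejection-region term Φ(−δ − z_{α/2}) is negligible and dropped.)
δ = d·√n ⇒ d = δ/√n = 4.452/√72 = 0.5247.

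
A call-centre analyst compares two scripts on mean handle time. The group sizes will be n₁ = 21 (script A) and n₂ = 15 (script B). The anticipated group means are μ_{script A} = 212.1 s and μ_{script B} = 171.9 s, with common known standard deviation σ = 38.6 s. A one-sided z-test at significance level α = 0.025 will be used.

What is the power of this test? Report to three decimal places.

Power ≈ 0.869

Standardized effect: d = |μ_{script A} − μ_{script B}| / σ = |212.1 − 171.9| / 38.6 = 1.0415
Noncentrality parameter: δ = d / √(1/n₁ + 1/n₂) = 1.0415 / √(1/21 + 1/15) = 3.0807
Critical value for a one-sided test at α = 0.025: z_α = 1.960.
Power = Φ(δ − 1.960) = Φ(1.121) = 0.8688.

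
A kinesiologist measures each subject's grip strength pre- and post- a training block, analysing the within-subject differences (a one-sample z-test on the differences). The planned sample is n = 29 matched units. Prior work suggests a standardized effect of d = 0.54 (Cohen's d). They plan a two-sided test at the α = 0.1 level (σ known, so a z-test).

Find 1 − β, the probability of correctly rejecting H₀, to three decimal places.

Power ≈ 0.897

Noncentrality parameter: δ = d·√n = 0.54 × √29 = 2.9080
Critical value for a two-sided test at α = 0.1: z_{α/2} = 1.645.
Power = Φ(δ − 1.645) + Φ(−δ − 1.645) = Φ(1.263) + Φ(-4.553) = 0.8967 + 0.0000 = 0.8967.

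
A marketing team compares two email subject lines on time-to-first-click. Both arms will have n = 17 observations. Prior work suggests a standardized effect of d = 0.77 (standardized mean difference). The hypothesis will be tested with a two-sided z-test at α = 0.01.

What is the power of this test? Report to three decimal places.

Noncentrality parameter: δ = d·√(n/2) = 0.77 × √(17/2) = 2.2449
Two-sided α = 0.01 → critical value z_{0.005} = 2.576.
Power = Φ(δ − 2.576) + Φ(−δ − 2.576) = Φ(-0.331) + Φ(-4.821) = 0.3704 + 0.0000 = 0.3704.

Power ≈ 0.370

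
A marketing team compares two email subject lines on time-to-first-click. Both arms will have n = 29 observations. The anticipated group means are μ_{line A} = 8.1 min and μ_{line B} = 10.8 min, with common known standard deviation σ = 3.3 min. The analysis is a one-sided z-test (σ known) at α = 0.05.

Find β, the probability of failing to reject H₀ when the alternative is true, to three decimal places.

β ≈ 0.071

Standardized effect: d = |μ_{line A} − μ_{line B}| / σ = |8.1 − 10.8| / 3.3 = 0.8182
Noncentrality parameter: δ = d·√(n/2) = 0.8182 × √(29/2) = 3.1155
One-sided α = 0.05 → critical value z_{0.05} = 1.645.
Power = P(Z > 1.645 − δ) = Φ(1.471) = 0.9293.
Type II error: β = 1 − power = 1 − 0.9293 = 0.0707.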